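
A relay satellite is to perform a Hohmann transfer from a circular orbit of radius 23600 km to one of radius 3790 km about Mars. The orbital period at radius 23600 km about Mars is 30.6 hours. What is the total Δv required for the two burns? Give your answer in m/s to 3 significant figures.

Δv = 1690 m/s

From Kepler's third law T² = 4π²r³/μ at r = 23600 km, T = 30.6 hours = 30.6 × 3600 s = 1.1016×10^5 s: μ = 4π²r³/T² = 42761.0 km³/s².
Semi-major axis of the transfer orbit: a_t = (23600 + 3790)/2 = 13695 km.
At r₁ the circular-orbit speed is v₁ = √(μ/r₁) = 1.3461 km/s.
On the transfer ellipse at r₁, vis-viva gives v_a = √[μ(2/r₁ − 1/a_t)] = 0.70812 km/s.
First burn Δv₁ = |v_a − v₁| = 0.6380 km/s.
Circular speed at r₂: v₂ = √(μ/r₂) = 3.359 km/s.
Transfer-orbit speed at r₂: v_p = √[μ(2/r₂ − 1/a_t)] = 4.409 km/s.
Second burn Δv₂ = |v₂ − v_p| = 1.050 km/s.
Total Δv = Δv₁ + Δv₂ = 1.688 km/s.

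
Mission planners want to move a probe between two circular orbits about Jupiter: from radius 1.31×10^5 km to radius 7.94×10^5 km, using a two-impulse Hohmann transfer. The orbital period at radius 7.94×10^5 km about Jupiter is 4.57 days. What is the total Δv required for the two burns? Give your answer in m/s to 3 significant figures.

From Kepler's third law T² = 4π²r³/μ at r = 7.94×10^5 km, T = 4.57 days = 4.57 × 86400 s = 3.94848×10^5 s: μ = 4π²r³/T² = 1.26754×10^8 km³/s².
The Hohmann ellipse has a_t = (r₁ + r₂)/2 = 4.625×10^5 km.
At r₁ the circular-orbit speed is v₁ = √(μ/r₁) = 31.106 km/s.
On the transfer ellipse at r₁, vis-viva gives v_p = √[μ(2/r₁ − 1/a_t)] = 40.757 km/s.
First burn Δv₁ = |v_p − v₁| = 9.651 km/s.
At r₂, v₂ = √(μ/r₂) = 12.635 km/s.
Transfer-orbit speed at r₂: v_a = √[μ(2/r₂ − 1/a_t)] = 6.7243 km/s.
Second burn Δv₂ = |v₂ − v_a| = 5.911 km/s.
Δv = Δv₁ + Δv₂ = 9.651 + 5.911 = 15.56 km/s.

Δv = 15600 m/s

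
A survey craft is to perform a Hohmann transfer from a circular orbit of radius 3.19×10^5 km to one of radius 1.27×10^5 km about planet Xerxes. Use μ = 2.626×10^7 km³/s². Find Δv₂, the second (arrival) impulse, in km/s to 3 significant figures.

Δv₂ = 2.82 km/s

The Hohmann ellipse has a_t = (r₁ + r₂)/2 = 2.230×10^5 km.
On the circular orbit at r = 1.270×10^5 km, v_c = √(μ/r) = 14.3796 km/s.
Vis-viva on the transfer ellipse at r = 1.270×10^5 km gives v_t = √[μ(2/r − 1/a_t)] = 17.1984 km/s.
Δv₂ = |v_t − v_c| = |17.1984 − 14.3796| = 2.819 km/s.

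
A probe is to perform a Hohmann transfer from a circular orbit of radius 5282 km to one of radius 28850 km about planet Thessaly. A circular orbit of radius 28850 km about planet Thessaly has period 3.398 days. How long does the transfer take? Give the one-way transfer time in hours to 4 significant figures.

t = 18.55 hours

From Kepler's third law T² = 4π²r³/μ at r = 28850 km, T = 3.398 days = 3.398 × 86400 s = 2.935872×10^5 s: μ = 4π²r³/T² = 10998.2 km³/s².
Semi-major axis of the transfer orbit: a_t = (5282 + 28850)/2 = 17066 km.
By Kepler's third law the transfer-orbit period is T = 2π√(a_t³/μ), so t = T/2 = 66790 s.
Converting: 66790 s ÷ 3600 s/hour = 18.55 hours.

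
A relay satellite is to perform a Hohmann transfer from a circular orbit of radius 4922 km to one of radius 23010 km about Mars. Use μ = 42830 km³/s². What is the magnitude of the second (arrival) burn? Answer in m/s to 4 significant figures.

The Hohmann ellipse has a_t = (r₁ + r₂)/2 = 13966 km.
On the circular orbit at r = 23010 km, v_c = √(μ/r) = 1.3643 km/s.
Transfer-orbit speed at the same r (vis-viva, a = a_t): v_t = √[μ(2/r − 1/a_t)] = 0.80994 km/s.
Δv₂ = |v_t − v_c| = |0.80994 − 1.3643| = 0.5544 km/s.

Δv₂ = 554.4 m/s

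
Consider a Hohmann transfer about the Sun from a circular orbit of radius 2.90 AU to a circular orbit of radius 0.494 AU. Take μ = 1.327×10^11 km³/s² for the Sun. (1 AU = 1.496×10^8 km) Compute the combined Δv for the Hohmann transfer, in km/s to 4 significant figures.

In km: r₁ = 2.90 × 1.496×10^8 = 4.3384×10^8 km; r₂ = 0.494 × 1.496×10^8 = 7.39024×10^7 km.
Transfer-ellipse semi-major axis a_t = (r₁ + r₂)/2 = (4.3384×10^8 + 7.39024×10^7)/2 = 2.538712×10^8 km.
At r₁ the circular-orbit speed is v₁ = √(μ/r₁) = 17.489 km/s.
On the transfer ellipse at r₁, vis-viva gives v_a = √[μ(2/r₁ − 1/a_t)] = 9.4361 km/s.
First burn Δv₁ = |v_a − v₁| = 8.053 km/s.
At r₂, v₂ = √(μ/r₂) = 42.37 km/s.
Transfer-orbit speed at r₂: v_p = √[μ(2/r₂ − 1/a_t)] = 55.39 km/s.
Second burn Δv₂ = |v₂ − v_p| = 13.02 km/s.
Δv = Δv₁ + Δv₂ = 8.053 + 13.02 = 21.07 km/s.

Δv = 21.07 km/s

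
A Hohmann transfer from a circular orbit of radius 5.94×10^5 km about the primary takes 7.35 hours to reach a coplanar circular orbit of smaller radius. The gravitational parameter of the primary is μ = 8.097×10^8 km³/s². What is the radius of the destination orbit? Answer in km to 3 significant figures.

r₂ = 1.78×10^5 km

Transfer time t = 7.35 hours = 26460 s, and t = π√(a_t³/μ).
So a_t = (μ t²/π²)^(1/3) = (8.097×10^8 × (26460)² / π²)^(1/3) = 3.8583×10^5 km.
Since a_t = (r₁ + r₂)/2, r₂ = 2a_t − r₁ = 2×3.8583×10^5 − 5.940×10^5 = 1.7766×10^5 km.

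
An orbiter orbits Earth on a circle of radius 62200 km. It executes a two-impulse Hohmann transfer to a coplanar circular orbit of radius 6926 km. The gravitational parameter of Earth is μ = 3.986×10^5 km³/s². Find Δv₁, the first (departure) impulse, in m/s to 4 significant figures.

Transfer-ellipse semi-major axis a_t = (r₁ + r₂)/2 = (62200 + 6926)/2 = 34563 km.
On the circular orbit at r = 62200 km, v_c = √(μ/r) = 2.531 km/s.
Transfer-orbit speed at the same r (vis-viva, a = a_t): v_t = √[μ(2/r − 1/a_t)] = 1.133 km/s.
Δv₁ = |v_t − v_c| = |1.133 − 2.531| = 1.398 km/s.

Δv₁ = 1398 m/s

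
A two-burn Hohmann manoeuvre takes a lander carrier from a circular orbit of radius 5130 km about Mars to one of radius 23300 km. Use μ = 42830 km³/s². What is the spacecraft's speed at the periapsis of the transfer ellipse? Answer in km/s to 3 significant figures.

v = 3.70 km/s

Transfer-ellipse semi-major axis a_t = (r₁ + r₂)/2 = (5130 + 23300)/2 = 14215 km.
At periapsis, r = 5130 km.
Applying v² = μ(2/r − 1/a_t): v = 3.699 km/s.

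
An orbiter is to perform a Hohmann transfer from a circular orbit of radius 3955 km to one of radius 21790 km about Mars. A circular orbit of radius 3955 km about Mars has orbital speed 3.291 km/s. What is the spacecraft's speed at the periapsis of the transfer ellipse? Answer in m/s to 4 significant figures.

v = 4282 m/s

From the circular-orbit relation v² = μ/r at r = 3955 km: μ = v²r = (3.291)² × 3955 = 42835.3 km³/s².
Transfer-ellipse semi-major axis a_t = (r₁ + r₂)/2 = (3955 + 21790)/2 = 12872.5 km.
The periapsis of the transfer ellipse is at r = 3955 km.
From the vis-viva equation, v = √[μ(2/r − 1/a_t)] = 4.282 km/s.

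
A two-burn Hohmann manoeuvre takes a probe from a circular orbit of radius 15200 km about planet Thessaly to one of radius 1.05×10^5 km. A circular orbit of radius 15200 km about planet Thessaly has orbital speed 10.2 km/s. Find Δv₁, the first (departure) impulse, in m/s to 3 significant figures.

Δv₁ = 3280 m/s

From the circular-orbit relation v² = μ/r at r = 15200 km: μ = v²r = (10.2)² × 15200 = 1.58141×10^6 km³/s².
Transfer-ellipse semi-major axis a_t = (r₁ + r₂)/2 = (15200 + 1.050×10^5)/2 = 60100 km.
Circular speed at r = 15200 km: v_c = √(μ/r) = 10.200 km/s.
Vis-viva on the transfer ellipse at r = 15200 km gives v_t = √[μ(2/r − 1/a_t)] = 13.482 km/s.
Δv₁ = |v_t − v_c| = |13.482 − 10.200| = 3.282 km/s.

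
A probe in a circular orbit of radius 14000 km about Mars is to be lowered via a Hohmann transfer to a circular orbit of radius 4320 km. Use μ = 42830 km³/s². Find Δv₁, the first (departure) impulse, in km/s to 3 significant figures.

The Hohmann ellipse has a_t = (r₁ + r₂)/2 = 9160 km.
Circular speed at r = 14000 km: v_c = √(μ/r) = 1.7491 km/s.
Transfer-orbit speed at the same r (vis-viva, a = a_t): v_t = √[μ(2/r − 1/a_t)] = 1.2012 km/s.
Δv₁ = |v_t − v_c| = |1.2012 − 1.7491| = 0.5479 km/s.

Δv₁ = 0.548 km/s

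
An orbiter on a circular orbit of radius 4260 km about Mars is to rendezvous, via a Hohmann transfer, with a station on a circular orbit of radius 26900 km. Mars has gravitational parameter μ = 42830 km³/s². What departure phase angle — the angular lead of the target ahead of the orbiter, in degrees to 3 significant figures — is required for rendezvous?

Transfer-ellipse semi-major axis a_t = (r₁ + r₂)/2 = (4260 + 26900)/2 = 15580 km.
Transfer time t = π√(a_t³/μ) = 29520 s.
The target's mean motion on its circular orbit is ω₂ = √(μ/r₂³) = 4.691×10^-5 rad/s.
Angle swept by the target during transfer: ω₂·t = 1.3848 rad = 79.34°.
Arrival is 180° from departure on the ellipse, so φ = 180° − 79.34° = 101°.

φ = 101°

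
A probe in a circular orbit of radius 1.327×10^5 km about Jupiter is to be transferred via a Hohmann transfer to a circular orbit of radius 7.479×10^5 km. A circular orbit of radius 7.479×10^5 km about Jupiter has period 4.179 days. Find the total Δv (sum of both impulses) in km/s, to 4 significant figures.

From Kepler's third law T² = 4π²r³/μ at r = 7.479×10^5 km, T = 4.179 days = 4.179 × 86400 s = 3.610656×10^5 s: μ = 4π²r³/T² = 1.26683×10^8 km³/s².
Transfer-ellipse semi-major axis a_t = (r₁ + r₂)/2 = (1.327×10^5 + 7.479×10^5)/2 = 4.403×10^5 km.
Circular speed at r₁: v₁ = √(μ/r₁) = √(1.26683×10^8/1.327×10^5) = 30.898 km/s.
On the transfer ellipse at r₁, v² = μ(2/r − 1/a) gives v_p = √[μ(2/r₁ − 1/a_t)] = 40.269 km/s.
First burn Δv₁ = |v_p − v₁| = 9.371 km/s.
At r₂, v₂ = √(μ/r₂) = 13.015 km/s.
Transfer-orbit speed at r₂: v_a = √[μ(2/r₂ − 1/a_t)] = 7.1449 km/s.
Second burn Δv₂ = |v₂ − v_a| = 5.870 km/s.
Total Δv = Δv₁ + Δv₂ = 15.24 km/s.

Δv = 15.24 km/s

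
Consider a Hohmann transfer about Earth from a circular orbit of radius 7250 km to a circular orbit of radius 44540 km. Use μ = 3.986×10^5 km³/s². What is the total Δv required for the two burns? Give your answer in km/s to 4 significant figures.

Δv = 3.718 km/s

Transfer-ellipse semi-major axis a_t = (r₁ + r₂)/2 = (7250 + 44540)/2 = 25895 km.
At r₁ the circular-orbit speed is v₁ = √(μ/r₁) = 7.4148 km/s.
Transfer-orbit speed at r₁ (vis-viva): v_p = √[μ(2/r₁ − 1/a_t)] = 9.7245 km/s.
First burn Δv₁ = |v_p − v₁| = 2.3097 km/s.
Circular speed at r₂: v₂ = √(μ/r₂) = 2.9915 km/s.
Transfer-orbit speed at r₂: v_a = √[μ(2/r₂ − 1/a_t)] = 1.5829 km/s.
Second burn Δv₂ = |v₂ − v_a| = 1.4086 km/s.
Total Δv = Δv₁ + Δv₂ = 3.718 km/s.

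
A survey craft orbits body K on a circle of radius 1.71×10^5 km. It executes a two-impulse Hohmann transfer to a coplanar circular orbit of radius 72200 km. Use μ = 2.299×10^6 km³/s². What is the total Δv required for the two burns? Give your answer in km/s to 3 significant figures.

Δv = 1.89 km/s

The Hohmann ellipse has a_t = (r₁ + r₂)/2 = 1.216×10^5 km.
Circular speed at r₁: v₁ = √(μ/r₁) = √(2.299×10^6/1.710×10^5) = 3.6667 km/s.
Transfer-orbit speed at r₁ (vis-viva): v_a = √[μ(2/r₁ − 1/a_t)] = 2.8254 km/s.
First burn Δv₁ = |v_a − v₁| = 0.8413 km/s.
At r₂, v₂ = √(μ/r₂) = 5.643 km/s.
Transfer-orbit speed at r₂: v_p = √[μ(2/r₂ − 1/a_t)] = 6.692 km/s.
Second burn Δv₂ = |v₂ − v_p| = 1.049 km/s.
Total Δv = Δv₁ + Δv₂ = 1.890 km/s.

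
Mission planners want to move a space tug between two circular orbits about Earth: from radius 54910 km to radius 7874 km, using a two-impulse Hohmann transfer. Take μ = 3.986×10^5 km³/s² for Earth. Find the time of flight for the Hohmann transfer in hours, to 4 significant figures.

The Hohmann ellipse has a_t = (r₁ + r₂)/2 = 31392 km.
Half the transfer-orbit period gives t = π√(a_t³/μ) = 27676 s.
Converting: 27676 s ÷ 3600 s/hour = 7.688 hours.

t = 7.688 hours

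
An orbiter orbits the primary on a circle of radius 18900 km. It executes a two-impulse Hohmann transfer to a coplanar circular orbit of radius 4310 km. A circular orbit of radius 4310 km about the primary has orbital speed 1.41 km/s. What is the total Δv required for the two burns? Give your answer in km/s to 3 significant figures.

Δv = 0.652 km/s

From the circular-orbit relation v² = μ/r at r = 4310 km: μ = v²r = (1.41)² × 4310 = 8568.71 km³/s².
Transfer-ellipse semi-major axis a_t = (r₁ + r₂)/2 = (18900 + 4310)/2 = 11605 km.
At r₁ the circular-orbit speed is v₁ = √(μ/r₁) = 0.6733 km/s.
Transfer-orbit speed at r₁ (vis-viva equation): v_a = √[μ(2/r₁ − 1/a_t)] = 0.4103 km/s.
First burn Δv₁ = |v_a − v₁| = 0.2630 km/s.
Circular speed at r₂: v₂ = √(μ/r₂) = 1.4100 km/s.
Transfer-orbit speed at r₂: v_p = √[μ(2/r₂ − 1/a_t)] = 1.7994 km/s.
Second burn Δv₂ = |v₂ − v_p| = 0.3894 km/s.
Total Δv = Δv₁ + Δv₂ = 0.6524 km/s.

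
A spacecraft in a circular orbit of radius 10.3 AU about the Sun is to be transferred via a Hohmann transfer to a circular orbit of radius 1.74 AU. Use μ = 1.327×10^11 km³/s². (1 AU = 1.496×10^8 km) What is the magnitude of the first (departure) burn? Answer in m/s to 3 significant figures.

In km: r₁ = 10.3 × 1.496×10^8 = 1.54088×10^9 km; r₂ = 1.74 × 1.496×10^8 = 2.60304×10^8 km.
Transfer-ellipse semi-major axis a_t = (r₁ + r₂)/2 = (1.54088×10^9 + 2.60304×10^8)/2 = 9.00592×10^8 km.
On the circular orbit at r = 1.54088×10^9 km, v_c = √(μ/r) = 9.280 km/s.
Vis-viva on the transfer ellipse at r = 1.54088×10^9 km gives v_t = √[μ(2/r − 1/a_t)] = 4.989 km/s.
Δv₁ = |v_t − v_c| = |4.989 − 9.280| = 4.291 km/s.

Δv₁ = 4290 m/s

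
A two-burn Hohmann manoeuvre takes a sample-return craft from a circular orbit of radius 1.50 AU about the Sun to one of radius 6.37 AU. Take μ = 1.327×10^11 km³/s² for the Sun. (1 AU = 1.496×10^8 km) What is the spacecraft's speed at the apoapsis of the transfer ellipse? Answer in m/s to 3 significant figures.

v = 7290 m/s

In km: r₁ = 1.50 × 1.496×10^8 = 2.244×10^8 km; r₂ = 6.37 × 1.496×10^8 = 9.52952×10^8 km.
The Hohmann ellipse has a_t = (r₁ + r₂)/2 = 5.88676×10^8 km.
The apoapsis of the transfer ellipse is at r = 9.52952×10^8 km.
Vis-viva: v = √[μ(2/r − 1/a_t)] = √[1.327×10^11 × (2/9.52952×10^8 − 1/5.88676×10^8)] = 7.286 km/s.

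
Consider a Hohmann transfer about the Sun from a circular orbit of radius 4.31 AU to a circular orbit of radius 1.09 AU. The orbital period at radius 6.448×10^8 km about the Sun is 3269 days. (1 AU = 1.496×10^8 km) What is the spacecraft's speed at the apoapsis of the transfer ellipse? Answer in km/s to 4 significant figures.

v = 9.114 km/s

From Kepler's third law T² = 4π²r³/μ at r = 6.448×10^8 km, T = 3269 days = 3269 × 86400 s = 2.824416×10^8 s: μ = 4π²r³/T² = 1.32671×10^11 km³/s².
In km: r₁ = 4.31 × 1.496×10^8 = 6.44776×10^8 km; r₂ = 1.09 × 1.496×10^8 = 1.63064×10^8 km.
Semi-major axis of the transfer orbit: a_t = (6.44776×10^8 + 1.63064×10^8)/2 = 4.0392×10^8 km.
The apoapsis of the transfer ellipse is at r = 6.44776×10^8 km.
Applying v² = μ(2/r − 1/a_t): v = 9.114 km/s.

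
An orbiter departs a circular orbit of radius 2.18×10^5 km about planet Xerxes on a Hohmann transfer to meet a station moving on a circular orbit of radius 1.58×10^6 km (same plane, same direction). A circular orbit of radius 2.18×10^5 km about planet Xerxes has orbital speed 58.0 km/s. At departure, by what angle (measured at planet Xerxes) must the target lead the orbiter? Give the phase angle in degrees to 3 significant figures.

From the circular-orbit relation v² = μ/r at r = 2.18×10^5 km: μ = v²r = (58.0)² × 2.18×10^5 = 7.33352×10^8 km³/s².
The Hohmann ellipse has a_t = (r₁ + r₂)/2 = 8.990×10^5 km.
Transfer time t = π√(a_t³/μ) = 98885.6 s.
The target's mean motion on its circular orbit is ω₂ = √(μ/r₂³) = 1.36355×10^-5 rad/s.
Angle swept by the target during transfer: ω₂·t = 1.34835 rad = 77.25°.
Arrival is 180° from departure on the ellipse, so φ = 180° − 77.25° = 103°.

φ = 103°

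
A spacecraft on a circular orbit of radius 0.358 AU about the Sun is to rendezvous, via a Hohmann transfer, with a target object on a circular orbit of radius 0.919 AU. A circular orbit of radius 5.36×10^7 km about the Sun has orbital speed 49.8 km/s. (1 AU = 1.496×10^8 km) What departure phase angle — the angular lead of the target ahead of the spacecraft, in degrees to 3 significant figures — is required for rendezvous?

φ = 75.8°

From the circular-orbit relation v² = μ/r at r = 5.36×10^7 km: μ = v²r = (49.8)² × 5.36×10^7 = 1.32930×10^11 km³/s².
In km: r₁ = 0.358 × 1.496×10^8 = 5.35568×10^7 km; r₂ = 0.919 × 1.496×10^8 = 1.374824×10^8 km.
Transfer-ellipse semi-major axis a_t = (r₁ + r₂)/2 = (5.35568×10^7 + 1.374824×10^8)/2 = 9.55196×10^7 km.
Transfer time t = π√(a_t³/μ) = 8.0441×10^6 s.
The target's mean motion on its circular orbit is ω₂ = √(μ/r₂³) = 2.2617×10^-7 rad/s.
Angle swept by the target during transfer: ω₂·t = 1.819 rad = 104.2°.
Arrival is 180° from departure on the ellipse, so φ = 180° − 104.2° = 75.8°.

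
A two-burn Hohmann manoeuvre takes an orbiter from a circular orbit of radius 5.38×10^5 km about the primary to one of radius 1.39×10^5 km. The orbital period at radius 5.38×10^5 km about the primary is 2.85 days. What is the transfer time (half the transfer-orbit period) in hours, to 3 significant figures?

From Kepler's third law T² = 4π²r³/μ at r = 5.38×10^5 km, T = 2.85 days = 2.85 × 86400 s = 2.4624×10^5 s: μ = 4π²r³/T² = 1.01389×10^8 km³/s².
The Hohmann ellipse has a_t = (r₁ + r₂)/2 = 3.385×10^5 km.
Half the transfer-orbit period gives t = π√(a_t³/μ) = 61450 s.
Converting: 61450 s ÷ 3600 s/hour = 17.1 hours.

t = 17.1 hours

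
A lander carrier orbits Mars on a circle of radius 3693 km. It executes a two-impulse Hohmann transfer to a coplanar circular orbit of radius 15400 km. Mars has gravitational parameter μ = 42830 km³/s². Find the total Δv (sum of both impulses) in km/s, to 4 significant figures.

Semi-major axis of the transfer orbit: a_t = (3693 + 15400)/2 = 9546.5 km.
Circular speed at r₁: v₁ = √(μ/r₁) = √(42830/3693) = 3.40553 km/s.
Transfer-orbit speed at r₁ (vis-viva equation): v_p = √[μ(2/r₁ − 1/a_t)] = 4.32536 km/s.
First burn Δv₁ = |v_p − v₁| = 0.9198 km/s.
At r₂, v₂ = √(μ/r₂) = 1.66768 km/s.
Transfer-orbit speed at r₂: v_a = √[μ(2/r₂ − 1/a_t)] = 1.03724 km/s.
Second burn Δv₂ = |v₂ − v_a| = 0.6304 km/s.
Total Δv = Δv₁ + Δv₂ = 1.550 km/s.

Δv = 1.550 km/s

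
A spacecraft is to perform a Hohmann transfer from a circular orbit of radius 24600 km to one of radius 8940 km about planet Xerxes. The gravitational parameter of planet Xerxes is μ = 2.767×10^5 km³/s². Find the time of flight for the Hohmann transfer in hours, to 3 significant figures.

t = 3.60 hours

Transfer-ellipse semi-major axis a_t = (r₁ + r₂)/2 = (24600 + 8940)/2 = 16770 km.
By Kepler's third law the transfer-orbit period is T = 2π√(a_t³/μ), so t = T/2 = 12970 s.
Converting: 12970 s ÷ 3600 s/hour = 3.60 hours.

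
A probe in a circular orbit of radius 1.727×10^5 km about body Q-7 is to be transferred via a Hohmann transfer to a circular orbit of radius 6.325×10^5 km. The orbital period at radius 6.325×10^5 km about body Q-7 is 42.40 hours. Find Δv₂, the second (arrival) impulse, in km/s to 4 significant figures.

Δv₂ = 8.984 km/s

From Kepler's third law T² = 4π²r³/μ at r = 6.325×10^5 km, T = 42.40 hours = 42.40 × 3600 s = 1.5264×10^5 s: μ = 4π²r³/T² = 4.28750×10^8 km³/s².
Semi-major axis of the transfer orbit: a_t = (1.727×10^5 + 6.325×10^5)/2 = 4.026×10^5 km.
Circular speed at r = 6.325×10^5 km: v_c = √(μ/r) = 26.036 km/s.
Transfer-orbit speed at the same r (vis-viva, a = a_t): v_t = √[μ(2/r − 1/a_t)] = 17.052 km/s.
Δv₂ = |v_t − v_c| = |17.052 − 26.036| = 8.984 km/s.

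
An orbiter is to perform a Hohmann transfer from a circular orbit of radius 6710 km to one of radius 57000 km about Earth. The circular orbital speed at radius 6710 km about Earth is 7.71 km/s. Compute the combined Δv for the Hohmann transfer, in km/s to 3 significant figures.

Δv = 4.03 km/s

From the circular-orbit relation v² = μ/r at r = 6710 km: μ = v²r = (7.71)² × 6710 = 3.98870×10^5 km³/s².
Semi-major axis of the transfer orbit: a_t = (6710 + 57000)/2 = 31855 km.
Circular speed at r₁: v₁ = √(μ/r₁) = √(3.98870×10^5/6710) = 7.71000 km/s.
On the transfer ellipse at r₁, vis-viva equation gives v_p = √[μ(2/r₁ − 1/a_t)] = 10.3134 km/s.
First burn Δv₁ = |v_p − v₁| = 2.6034 km/s.
At r₂, v₂ = √(μ/r₂) = 2.6453 km/s.
Transfer-orbit speed at r₂: v_a = √[μ(2/r₂ − 1/a_t)] = 1.2141 km/s.
Second burn Δv₂ = |v₂ − v_a| = 1.4312 km/s.
Total Δv = Δv₁ + Δv₂ = 4.035 km/s.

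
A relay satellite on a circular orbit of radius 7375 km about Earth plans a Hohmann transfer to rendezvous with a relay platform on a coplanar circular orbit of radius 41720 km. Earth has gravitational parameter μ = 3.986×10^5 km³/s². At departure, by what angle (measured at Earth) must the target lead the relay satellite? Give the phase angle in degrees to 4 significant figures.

Semi-major axis of the transfer orbit: a_t = (7375 + 41720)/2 = 24547.5 km.
The half-period of the transfer ellipse is t = π√(a_t³/μ) = 19138 s.
Target angular speed ω₂ = √(μ/r₂³) = 7.4089×10^-5 rad/s.
Angle swept by the target during transfer: ω₂·t = 1.4179 rad = 81.24°.
The relay satellite traverses 180° on the transfer ellipse, so the target must lead by 180° − 81.24° = 98.76°.

φ = 98.76°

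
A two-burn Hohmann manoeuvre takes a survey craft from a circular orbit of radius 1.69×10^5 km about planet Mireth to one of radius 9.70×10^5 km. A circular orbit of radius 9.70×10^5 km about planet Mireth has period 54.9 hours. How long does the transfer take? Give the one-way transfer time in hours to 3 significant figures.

From Kepler's third law T² = 4π²r³/μ at r = 9.70×10^5 km, T = 54.9 hours = 54.9 × 3600 s = 1.9764×10^5 s: μ = 4π²r³/T² = 9.22413×10^8 km³/s².
The Hohmann ellipse has a_t = (r₁ + r₂)/2 = 5.695×10^5 km.
Transfer time t = π√(a_t³/μ) = π√((5.695×10^5)³ / 9.22413×10^8) = 44456 s.
Converting: 44456 s ÷ 3600 s/hour = 12.3 hours.

t = 12.3 hours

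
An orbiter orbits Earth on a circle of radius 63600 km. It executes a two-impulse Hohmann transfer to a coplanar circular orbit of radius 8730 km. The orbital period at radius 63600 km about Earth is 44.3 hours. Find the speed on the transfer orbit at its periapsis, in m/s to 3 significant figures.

v = 8970 m/s

From Kepler's third law T² = 4π²r³/μ at r = 63600 km, T = 44.3 hours = 44.3 × 3600 s = 1.5948×10^5 s: μ = 4π²r³/T² = 3.99318×10^5 km³/s².
The Hohmann ellipse has a_t = (r₁ + r₂)/2 = 36165 km.
The periapsis of the transfer ellipse is at r = 8730 km.
From the vis-viva equation, v = √[μ(2/r − 1/a_t)] = 8.969 km/s.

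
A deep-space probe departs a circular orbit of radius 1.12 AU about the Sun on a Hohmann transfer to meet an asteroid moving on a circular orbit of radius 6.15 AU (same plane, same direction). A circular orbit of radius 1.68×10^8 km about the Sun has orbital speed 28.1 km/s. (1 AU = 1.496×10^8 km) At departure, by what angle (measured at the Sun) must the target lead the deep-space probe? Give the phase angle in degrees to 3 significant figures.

From the circular-orbit relation v² = μ/r at r = 1.68×10^8 km: μ = v²r = (28.1)² × 1.68×10^8 = 1.32654×10^11 km³/s².
In km: r₁ = 1.12 × 1.496×10^8 = 1.67552×10^8 km; r₂ = 6.15 × 1.496×10^8 = 9.2004×10^8 km.
Semi-major axis of the transfer orbit: a_t = (1.67552×10^8 + 9.2004×10^8)/2 = 5.43796×10^8 km.
Transfer time t = π√(a_t³/μ) = 1.093813×10^8 s.
Target angular speed ω₂ = √(μ/r₂³) = 1.305121×10^-8 rad/s.
Angle swept by the target during transfer: ω₂·t = 1.42756 rad = 81.79°.
The deep-space probe traverses 180° on the transfer ellipse, so the target must lead by 180° − 81.79° = 98.2°.

φ = 98.2°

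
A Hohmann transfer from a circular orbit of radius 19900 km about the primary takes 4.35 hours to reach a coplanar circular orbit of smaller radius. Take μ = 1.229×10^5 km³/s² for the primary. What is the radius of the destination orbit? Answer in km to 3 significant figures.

Transfer time t = 4.35 hours = 15660 s, and t = π√(a_t³/μ).
So a_t = (μ t²/π²)^(1/3) = (1.229×10^5 × (15660)² / π²)^(1/3) = 14508 km.
Since a_t = (r₁ + r₂)/2, r₂ = 2a_t − r₁ = 2×14508 − 19900 = 9116 km.

r₂ = 9120 km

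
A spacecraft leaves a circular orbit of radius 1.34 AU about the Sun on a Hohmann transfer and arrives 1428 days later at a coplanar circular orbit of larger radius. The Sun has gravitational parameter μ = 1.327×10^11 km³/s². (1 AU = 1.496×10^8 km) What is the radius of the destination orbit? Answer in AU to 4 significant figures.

r₂ = 6.539 AU

In km: r₁ = 1.34 × 1.496×10^8 = 2.00464×10^8 km.
Transfer time t = 1428 days = 1.233792×10^8 s, and t = π√(a_t³/μ).
So a_t = (μ t²/π²)^(1/3) = (1.327×10^11 × (1.233792×10^8)² / π²)^(1/3) = 5.8932×10^8 km.
Since a_t = (r₁ + r₂)/2, r₂ = 2a_t − r₁ = 2×5.8932×10^8 − 2.00464×10^8 = 9.78176×10^8 km.
In AU: r₂ = 9.78176×10^8 / 1.496×10^8 = 6.539 AU.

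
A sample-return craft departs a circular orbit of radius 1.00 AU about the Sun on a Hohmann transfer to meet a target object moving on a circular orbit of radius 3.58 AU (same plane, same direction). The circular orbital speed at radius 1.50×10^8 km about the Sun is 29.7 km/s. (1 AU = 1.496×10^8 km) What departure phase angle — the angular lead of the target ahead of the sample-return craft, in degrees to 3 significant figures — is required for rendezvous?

From the circular-orbit relation v² = μ/r at r = 1.50×10^8 km: μ = v²r = (29.7)² × 1.50×10^8 = 1.32313×10^11 km³/s².
In km: r₁ = 1.00 × 1.496×10^8 = 1.496×10^8 km; r₂ = 3.58 × 1.496×10^8 = 5.35568×10^8 km.
The Hohmann ellipse has a_t = (r₁ + r₂)/2 = 3.42584×10^8 km.
Transfer time t = π√(a_t³/μ) = 5.476×10^7 s.
Target angular speed ω₂ = √(μ/r₂³) = 2.935×10^-8 rad/s.
Angle swept by the target during transfer: ω₂·t = 1.6072 rad = 92.09°.
The sample-return craft traverses 180° on the transfer ellipse, so the target must lead by 180° − 92.09° = 87.9°.

φ = 87.9°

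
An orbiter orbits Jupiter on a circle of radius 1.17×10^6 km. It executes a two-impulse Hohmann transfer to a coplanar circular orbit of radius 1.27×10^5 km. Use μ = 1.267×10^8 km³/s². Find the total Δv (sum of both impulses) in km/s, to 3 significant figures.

The Hohmann ellipse has a_t = (r₁ + r₂)/2 = 6.485×10^5 km.
At r₁ the circular-orbit speed is v₁ = √(μ/r₁) = 10.406 km/s.
Transfer-orbit speed at r₁ (vis-viva): v_a = √[μ(2/r₁ − 1/a_t)] = 4.6051 km/s.
First burn Δv₁ = |v_a − v₁| = 5.801 km/s.
Circular speed at r₂: v₂ = √(μ/r₂) = 31.59 km/s.
Transfer-orbit speed at r₂: v_p = √[μ(2/r₂ − 1/a_t)] = 42.43 km/s.
Second burn Δv₂ = |v₂ − v_p| = 10.84 km/s.
Total Δv = Δv₁ + Δv₂ = 16.64 km/s.

Δv = 16.6 km/s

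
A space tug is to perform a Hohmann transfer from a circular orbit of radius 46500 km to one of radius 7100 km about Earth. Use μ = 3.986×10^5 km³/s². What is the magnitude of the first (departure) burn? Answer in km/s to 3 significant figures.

Δv₁ = 1.42 km/s

Semi-major axis of the transfer orbit: a_t = (46500 + 7100)/2 = 26800 km.
On the circular orbit at r = 46500 km, v_c = √(μ/r) = 2.928 km/s.
Transfer-orbit speed at the same r (vis-viva, a = a_t): v_t = √[μ(2/r − 1/a_t)] = 1.507 km/s.
Δv₁ = |v_t − v_c| = |1.507 − 2.928| = 1.421 km/s.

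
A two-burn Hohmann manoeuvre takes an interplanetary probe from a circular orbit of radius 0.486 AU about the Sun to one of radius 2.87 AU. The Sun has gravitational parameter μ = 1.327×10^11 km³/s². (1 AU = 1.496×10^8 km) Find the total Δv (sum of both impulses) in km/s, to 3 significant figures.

In km: r₁ = 0.486 × 1.496×10^8 = 7.27056×10^7 km; r₂ = 2.87 × 1.496×10^8 = 4.29352×10^8 km.
Semi-major axis of the transfer orbit: a_t = (7.27056×10^7 + 4.29352×10^8)/2 = 2.510288×10^8 km.
At r₁ the circular-orbit speed is v₁ = √(μ/r₁) = 42.72 km/s.
On the transfer ellipse at r₁, vis-viva equation gives v_p = √[μ(2/r₁ − 1/a_t)] = 55.87 km/s.
First burn Δv₁ = |v_p − v₁| = 13.15 km/s.
Circular speed at r₂: v₂ = √(μ/r₂) = 17.58 km/s.
Transfer-orbit speed at r₂: v_a = √[μ(2/r₂ − 1/a_t)] = 9.461 km/s.
Second burn Δv₂ = |v₂ − v_a| = 8.119 km/s.
Δv = Δv₁ + Δv₂ = 13.15 + 8.119 = 21.27 km/s.

Δv = 21.3 km/s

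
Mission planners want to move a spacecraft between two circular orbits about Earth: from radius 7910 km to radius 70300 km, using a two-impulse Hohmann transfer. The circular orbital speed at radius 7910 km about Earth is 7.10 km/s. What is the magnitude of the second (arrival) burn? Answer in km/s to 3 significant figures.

Δv₂ = 1.31 km/s

From the circular-orbit relation v² = μ/r at r = 7910 km: μ = v²r = (7.10)² × 7910 = 3.98743×10^5 km³/s².
The Hohmann ellipse has a_t = (r₁ + r₂)/2 = 39105 km.
Circular speed at r = 70300 km: v_c = √(μ/r) = 2.38160 km/s.
Vis-viva on the transfer ellipse at r = 70300 km gives v_t = √[μ(2/r − 1/a_t)] = 1.07113 km/s.
Δv₂ = |v_t − v_c| = |1.07113 − 2.38160| = 1.310 km/s.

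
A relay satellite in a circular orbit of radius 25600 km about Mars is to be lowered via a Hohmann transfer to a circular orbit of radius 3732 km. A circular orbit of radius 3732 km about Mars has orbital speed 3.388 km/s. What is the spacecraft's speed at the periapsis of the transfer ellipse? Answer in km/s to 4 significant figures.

From the circular-orbit relation v² = μ/r at r = 3732 km: μ = v²r = (3.388)² × 3732 = 42837.9 km³/s².
Transfer-ellipse semi-major axis a_t = (r₁ + r₂)/2 = (25600 + 3732)/2 = 14666 km.
The periapsis of the transfer ellipse is at r = 3732 km.
From the vis-viva equation, v = √[μ(2/r − 1/a_t)] = 4.476 km/s.

v = 4.476 km/s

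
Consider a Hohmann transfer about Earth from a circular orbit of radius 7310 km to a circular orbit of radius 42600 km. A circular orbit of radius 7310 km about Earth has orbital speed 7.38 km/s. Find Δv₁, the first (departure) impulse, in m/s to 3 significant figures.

Δv₁ = 2260 m/s

From the circular-orbit relation v² = μ/r at r = 7310 km: μ = v²r = (7.38)² × 7310 = 3.98135×10^5 km³/s².
Semi-major axis of the transfer orbit: a_t = (7310 + 42600)/2 = 24955 km.
Circular speed at r = 7310 km: v_c = √(μ/r) = 7.380 km/s.
Transfer-orbit speed at the same r (vis-viva, a = a_t): v_t = √[μ(2/r − 1/a_t)] = 9.642 km/s.
Δv₁ = |v_t − v_c| = |9.642 − 7.380| = 2.262 km/s.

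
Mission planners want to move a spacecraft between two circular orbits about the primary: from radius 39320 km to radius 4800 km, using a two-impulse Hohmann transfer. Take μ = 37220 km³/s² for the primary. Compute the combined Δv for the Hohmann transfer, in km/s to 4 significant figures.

Δv = 1.452 km/s

Semi-major axis of the transfer orbit: a_t = (39320 + 4800)/2 = 22060 km.
Circular speed at r₁: v₁ = √(μ/r₁) = √(37220/39320) = 0.9729 km/s.
On the transfer ellipse at r₁, vis-viva equation gives v_a = √[μ(2/r₁ − 1/a_t)] = 0.4538 km/s.
First burn Δv₁ = |v_a − v₁| = 0.5191 km/s.
Circular speed at r₂: v₂ = √(μ/r₂) = 2.785 km/s.
Transfer-orbit speed at r₂: v_p = √[μ(2/r₂ − 1/a_t)] = 3.718 km/s.
Second burn Δv₂ = |v₂ − v_p| = 0.9330 km/s.
Δv = Δv₁ + Δv₂ = 0.5191 + 0.9330 = 1.452 km/s.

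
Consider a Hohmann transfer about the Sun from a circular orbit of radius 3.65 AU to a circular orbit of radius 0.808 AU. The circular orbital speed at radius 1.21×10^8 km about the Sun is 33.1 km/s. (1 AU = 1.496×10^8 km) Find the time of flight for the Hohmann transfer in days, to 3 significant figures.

t = 608 days

From the circular-orbit relation v² = μ/r at r = 1.21×10^8 km: μ = v²r = (33.1)² × 1.21×10^8 = 1.32569×10^11 km³/s².
In km: r₁ = 3.65 × 1.496×10^8 = 5.4604×10^8 km; r₂ = 0.808 × 1.496×10^8 = 1.208768×10^8 km.
The Hohmann ellipse has a_t = (r₁ + r₂)/2 = 3.334584×10^8 km.
Transfer time t = π√(a_t³/μ) = π√((3.334584×10^8)³ / 1.32569×10^11) = 5.254×10^7 s.
Converting: 5.254×10^7 s ÷ 86400 s/day = 608 days.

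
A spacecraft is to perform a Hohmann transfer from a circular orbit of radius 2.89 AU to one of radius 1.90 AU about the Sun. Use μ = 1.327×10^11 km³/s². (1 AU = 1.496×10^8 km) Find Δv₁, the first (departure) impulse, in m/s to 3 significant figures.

Δv₁ = 1920 m/s

In km: r₁ = 2.89 × 1.496×10^8 = 4.32344×10^8 km; r₂ = 1.90 × 1.496×10^8 = 2.8424×10^8 km.
Transfer-ellipse semi-major axis a_t = (r₁ + r₂)/2 = (4.32344×10^8 + 2.8424×10^8)/2 = 3.58292×10^8 km.
Circular speed at r = 4.32344×10^8 km: v_c = √(μ/r) = 17.519 km/s.
Transfer-orbit speed at the same r (vis-viva, a = a_t): v_t = √[μ(2/r − 1/a_t)] = 15.604 km/s.
Δv₁ = |v_t − v_c| = |15.604 − 17.519| = 1.915 km/s.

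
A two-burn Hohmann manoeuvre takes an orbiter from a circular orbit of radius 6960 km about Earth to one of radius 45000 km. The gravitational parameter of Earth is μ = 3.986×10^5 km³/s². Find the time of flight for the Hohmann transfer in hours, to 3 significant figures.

t = 5.79 hours

Semi-major axis of the transfer orbit: a_t = (6960 + 45000)/2 = 25980 km.
Transfer time t = π√(a_t³/μ) = π√((25980)³ / 3.986×10^5) = 20840 s.
Converting: 20840 s ÷ 3600 s/hour = 5.79 hours.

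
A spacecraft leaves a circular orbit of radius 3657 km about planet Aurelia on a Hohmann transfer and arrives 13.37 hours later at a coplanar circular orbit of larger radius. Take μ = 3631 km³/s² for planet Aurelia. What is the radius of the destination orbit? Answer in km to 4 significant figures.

Transfer time t = 13.37 hours = 48132 s, and t = π√(a_t³/μ).
So a_t = (μ t²/π²)^(1/3) = (3631 × (48132)² / π²)^(1/3) = 9481.2 km.
Since a_t = (r₁ + r₂)/2, r₂ = 2a_t − r₁ = 2×9481.2 − 3657 = 15305.4 km.

r₂ = 15310 km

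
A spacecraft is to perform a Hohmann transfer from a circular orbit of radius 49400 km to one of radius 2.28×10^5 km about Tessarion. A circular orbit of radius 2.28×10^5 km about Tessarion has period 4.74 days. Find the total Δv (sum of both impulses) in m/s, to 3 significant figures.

From Kepler's third law T² = 4π²r³/μ at r = 2.28×10^5 km, T = 4.74 days = 4.74 × 86400 s = 4.09536×10^5 s: μ = 4π²r³/T² = 2.78985×10^6 km³/s².
Transfer-ellipse semi-major axis a_t = (r₁ + r₂)/2 = (49400 + 2.280×10^5)/2 = 1.387×10^5 km.
Circular speed at r₁: v₁ = √(μ/r₁) = √(2.78985×10^6/49400) = 7.51496 km/s.
On the transfer ellipse at r₁, vis-viva gives v_p = √[μ(2/r₁ − 1/a_t)] = 9.63509 km/s.
First burn Δv₁ = |v_p − v₁| = 2.12013 km/s.
Circular speed at r₂: v₂ = √(μ/r₂) = 3.49802 km/s.
Transfer-orbit speed at r₂: v_a = √[μ(2/r₂ − 1/a_t)] = 2.08760 km/s.
Second burn Δv₂ = |v₂ − v_a| = 1.41042 km/s.
Δv = Δv₁ + Δv₂ = 2.12013 + 1.41042 = 3.531 km/s.

Δv = 3530 m/s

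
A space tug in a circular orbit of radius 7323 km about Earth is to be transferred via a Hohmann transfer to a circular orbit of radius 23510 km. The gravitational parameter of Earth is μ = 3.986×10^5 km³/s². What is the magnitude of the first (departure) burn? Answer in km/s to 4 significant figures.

Δv₁ = 1.733 km/s

Transfer-ellipse semi-major axis a_t = (r₁ + r₂)/2 = (7323 + 23510)/2 = 15416.5 km.
Circular speed at r = 7323 km: v_c = √(μ/r) = 7.378 km/s.
Transfer-orbit speed at the same r (vis-viva, a = a_t): v_t = √[μ(2/r − 1/a_t)] = 9.111 km/s.
Δv₁ = |v_t − v_c| = |9.111 − 7.378| = 1.733 km/s.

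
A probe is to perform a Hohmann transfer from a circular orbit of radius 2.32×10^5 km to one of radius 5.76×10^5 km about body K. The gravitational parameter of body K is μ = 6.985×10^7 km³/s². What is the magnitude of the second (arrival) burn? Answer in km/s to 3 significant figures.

Δv₂ = 2.67 km/s

Transfer-ellipse semi-major axis a_t = (r₁ + r₂)/2 = (2.320×10^5 + 5.760×10^5)/2 = 4.040×10^5 km.
Circular speed at r = 5.760×10^5 km: v_c = √(μ/r) = 11.012 km/s.
Vis-viva on the transfer ellipse at r = 5.760×10^5 km gives v_t = √[μ(2/r − 1/a_t)] = 8.3450 km/s.
Δv₂ = |v_t − v_c| = |8.3450 − 11.012| = 2.667 km/s.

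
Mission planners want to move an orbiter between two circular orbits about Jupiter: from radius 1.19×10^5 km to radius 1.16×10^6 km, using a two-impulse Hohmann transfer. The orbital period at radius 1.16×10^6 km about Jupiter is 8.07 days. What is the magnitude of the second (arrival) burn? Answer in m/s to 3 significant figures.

From Kepler's third law T² = 4π²r³/μ at r = 1.16×10^6 km, T = 8.07 days = 8.07 × 86400 s = 6.97248×10^5 s: μ = 4π²r³/T² = 1.26753×10^8 km³/s².
Transfer-ellipse semi-major axis a_t = (r₁ + r₂)/2 = (1.190×10^5 + 1.160×10^6)/2 = 6.395×10^5 km.
Circular speed at r = 1.160×10^6 km: v_c = √(μ/r) = 10.453 km/s.
Transfer-orbit speed at the same r (vis-viva, a = a_t): v_t = √[μ(2/r − 1/a_t)] = 4.5092 km/s.
Δv₂ = |v_t − v_c| = |4.5092 − 10.453| = 5.944 km/s.

Δv₂ = 5940 m/s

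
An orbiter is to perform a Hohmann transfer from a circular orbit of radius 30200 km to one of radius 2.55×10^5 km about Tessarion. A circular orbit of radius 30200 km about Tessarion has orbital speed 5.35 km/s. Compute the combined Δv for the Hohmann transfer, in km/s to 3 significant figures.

Δv = 2.80 km/s

From the circular-orbit relation v² = μ/r at r = 30200 km: μ = v²r = (5.35)² × 30200 = 8.64399×10^5 km³/s².
The Hohmann ellipse has a_t = (r₁ + r₂)/2 = 1.426×10^5 km.
At r₁ the circular-orbit speed is v₁ = √(μ/r₁) = 5.350 km/s.
On the transfer ellipse at r₁, vis-viva equation gives v_p = √[μ(2/r₁ − 1/a_t)] = 7.154 km/s.
First burn Δv₁ = |v_p − v₁| = 1.804 km/s.
At r₂, v₂ = √(μ/r₂) = 1.84114 km/s.
Transfer-orbit speed at r₂: v_a = √[μ(2/r₂ − 1/a_t)] = 0.847288 km/s.
Second burn Δv₂ = |v₂ − v_a| = 0.9939 km/s.
Total Δv = Δv₁ + Δv₂ = 2.798 km/s.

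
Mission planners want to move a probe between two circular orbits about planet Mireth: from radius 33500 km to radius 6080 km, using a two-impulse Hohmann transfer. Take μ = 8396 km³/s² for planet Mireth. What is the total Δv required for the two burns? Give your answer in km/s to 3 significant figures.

Transfer-ellipse semi-major axis a_t = (r₁ + r₂)/2 = (33500 + 6080)/2 = 19790 km.
At r₁ the circular-orbit speed is v₁ = √(μ/r₁) = 0.5006 km/s.
Transfer-orbit speed at r₁ (vis-viva): v_a = √[μ(2/r₁ − 1/a_t)] = 0.2775 km/s.
First burn Δv₁ = |v_a − v₁| = 0.2231 km/s.
Circular speed at r₂: v₂ = √(μ/r₂) = 1.1751 km/s.
Transfer-orbit speed at r₂: v_p = √[μ(2/r₂ − 1/a_t)] = 1.5289 km/s.
Second burn Δv₂ = |v₂ − v_p| = 0.3538 km/s.
Total Δv = Δv₁ + Δv₂ = 0.5769 km/s.

Δv = 0.577 km/s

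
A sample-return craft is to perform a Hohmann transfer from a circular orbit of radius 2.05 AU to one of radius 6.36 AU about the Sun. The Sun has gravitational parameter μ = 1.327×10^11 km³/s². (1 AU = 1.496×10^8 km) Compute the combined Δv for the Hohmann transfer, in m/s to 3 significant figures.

Δv = 8340 m/s

In km: r₁ = 2.05 × 1.496×10^8 = 3.0668×10^8 km; r₂ = 6.36 × 1.496×10^8 = 9.51456×10^8 km.
The Hohmann ellipse has a_t = (r₁ + r₂)/2 = 6.29068×10^8 km.
Circular speed at r₁: v₁ = √(μ/r₁) = √(1.327×10^11/3.0668×10^8) = 20.801 km/s.
Transfer-orbit speed at r₁ (v² = μ(2/r − 1/a)): v_p = √[μ(2/r₁ − 1/a_t)] = 25.582 km/s.
First burn Δv₁ = |v_p − v₁| = 4.781 km/s.
Circular speed at r₂: v₂ = √(μ/r₂) = 11.81 km/s.
Transfer-orbit speed at r₂: v_a = √[μ(2/r₂ − 1/a_t)] = 8.246 km/s.
Second burn Δv₂ = |v₂ − v_a| = 3.564 km/s.
Δv = Δv₁ + Δv₂ = 4.781 + 3.564 = 8.345 km/s.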